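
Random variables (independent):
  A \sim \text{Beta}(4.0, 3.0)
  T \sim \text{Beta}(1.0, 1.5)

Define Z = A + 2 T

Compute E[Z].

E[Z] = 1*E[A] + 2*E[T]
E[A] = 0.57142857
E[T] = 0.4
E[Z] = 1*0.57142857 + 2*0.4 = 1.3714286

1.3714286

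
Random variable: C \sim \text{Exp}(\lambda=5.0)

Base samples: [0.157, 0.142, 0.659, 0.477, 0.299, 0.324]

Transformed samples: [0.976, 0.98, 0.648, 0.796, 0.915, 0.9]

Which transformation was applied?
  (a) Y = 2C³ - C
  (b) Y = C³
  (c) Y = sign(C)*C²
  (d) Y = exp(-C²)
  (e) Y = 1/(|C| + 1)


Checking option (d) Y = exp(-C²):
  C = 0.157 -> Y = 0.976 ✓
  C = 0.142 -> Y = 0.98 ✓
  C = 0.659 -> Y = 0.648 ✓
All samples match this transformation.

(d) exp(-C²)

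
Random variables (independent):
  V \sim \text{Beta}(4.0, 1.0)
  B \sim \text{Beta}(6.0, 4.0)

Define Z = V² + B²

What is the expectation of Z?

E[Z] = E[V²] + E[B²]
E[V²] = Var(V) + E[V]² = 0.026666667 + 0.64 = 0.66666667
E[B²] = Var(B) + E[B]² = 0.021818182 + 0.36 = 0.38181818
E[Z] = 0.66666667 + 0.38181818 = 1.0484848

1.0484848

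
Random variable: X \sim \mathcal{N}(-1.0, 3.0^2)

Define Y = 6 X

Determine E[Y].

For Y = 6X:
E[Y] = 6 * E[X]
E[X] = -1.0 = -1
E[Y] = 6 * (-1) = -6

-6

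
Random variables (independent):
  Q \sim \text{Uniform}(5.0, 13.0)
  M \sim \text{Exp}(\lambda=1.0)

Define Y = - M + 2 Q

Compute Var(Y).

For independent RVs: Var(aX + bY) = a²Var(X) + b²Var(Y)
Var(Q) = 5.3333333
Var(M) = 1
Var(Y) = 2²*5.3333333 + (-1)²*1
= 4*5.3333333 + 1*1 = 22.333333

22.333333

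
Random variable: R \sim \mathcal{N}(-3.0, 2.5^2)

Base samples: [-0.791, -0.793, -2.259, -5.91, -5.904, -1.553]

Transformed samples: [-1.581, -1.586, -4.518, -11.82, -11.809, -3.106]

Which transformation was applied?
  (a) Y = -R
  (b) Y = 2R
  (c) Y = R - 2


Checking option (b) Y = 2R:
  R = -0.791 -> Y = -1.581 ✓
  R = -0.793 -> Y = -1.586 ✓
  R = -2.259 -> Y = -4.518 ✓
All samples match this transformation.

(b) 2R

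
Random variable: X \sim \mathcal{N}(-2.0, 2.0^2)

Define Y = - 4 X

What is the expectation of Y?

For Y = -4X:
E[Y] = -4 * E[X]
E[X] = -2.0 = -2
E[Y] = -4 * (-2) = 8

8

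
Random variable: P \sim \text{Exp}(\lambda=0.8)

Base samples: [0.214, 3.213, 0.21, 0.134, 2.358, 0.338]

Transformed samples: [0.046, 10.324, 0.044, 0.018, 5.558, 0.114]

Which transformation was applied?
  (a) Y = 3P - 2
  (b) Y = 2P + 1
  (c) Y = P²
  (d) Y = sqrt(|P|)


Checking option (c) Y = P²:
  P = 0.214 -> Y = 0.046 ✓
  P = 3.213 -> Y = 10.324 ✓
  P = 0.21 -> Y = 0.044 ✓
All samples match this transformation.

(c) P²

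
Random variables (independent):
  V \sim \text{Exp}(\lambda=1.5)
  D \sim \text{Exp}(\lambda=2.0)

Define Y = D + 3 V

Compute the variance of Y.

For independent RVs: Var(aX + bY) = a²Var(X) + b²Var(Y)
Var(V) = 0.44444444
Var(D) = 0.25
Var(Y) = 3²*0.44444444 + 1²*0.25
= 9*0.44444444 + 1*0.25 = 4.25

4.25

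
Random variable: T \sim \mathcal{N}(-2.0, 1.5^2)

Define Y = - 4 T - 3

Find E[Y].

For Y = -4T - 3:
E[Y] = -4 * E[T] - 3
E[T] = -2.0 = -2
E[Y] = -4 * (-2) - 3 = 5

5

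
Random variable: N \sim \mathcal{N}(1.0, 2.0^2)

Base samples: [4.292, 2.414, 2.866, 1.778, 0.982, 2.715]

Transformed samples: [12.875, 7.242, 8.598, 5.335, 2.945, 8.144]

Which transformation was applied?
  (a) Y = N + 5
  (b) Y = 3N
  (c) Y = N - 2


Checking option (b) Y = 3N:
  N = 4.292 -> Y = 12.875 ✓
  N = 2.414 -> Y = 7.242 ✓
  N = 2.866 -> Y = 8.598 ✓
All samples match this transformation.

(b) 3N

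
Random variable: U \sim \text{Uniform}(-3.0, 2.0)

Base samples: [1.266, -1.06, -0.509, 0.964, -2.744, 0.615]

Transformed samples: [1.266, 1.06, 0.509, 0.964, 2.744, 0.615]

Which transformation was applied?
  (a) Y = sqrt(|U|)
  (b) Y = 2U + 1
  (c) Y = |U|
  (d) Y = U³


Checking option (c) Y = |U|:
  U = 1.266 -> Y = 1.266 ✓
  U = -1.06 -> Y = 1.06 ✓
  U = -0.509 -> Y = 0.509 ✓
All samples match this transformation.

(c) |U|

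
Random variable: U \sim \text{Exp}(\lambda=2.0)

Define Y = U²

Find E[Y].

E[U²] = Var(U) + (E[U])² = 0.25 + 0.25 = 0.5

0.5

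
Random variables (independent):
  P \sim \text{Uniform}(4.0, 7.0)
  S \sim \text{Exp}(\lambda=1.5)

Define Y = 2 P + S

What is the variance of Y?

For independent RVs: Var(aX + bY) = a²Var(X) + b²Var(Y)
Var(P) = 0.75
Var(S) = 0.44444444
Var(Y) = 2²*0.75 + 1²*0.44444444
= 4*0.75 + 1*0.44444444 = 3.4444444

3.4444444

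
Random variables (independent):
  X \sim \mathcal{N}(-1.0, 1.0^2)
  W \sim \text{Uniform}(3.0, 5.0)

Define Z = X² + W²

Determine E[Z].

E[Z] = E[X²] + E[W²]
E[X²] = Var(X) + E[X]² = 1 + 1 = 2
E[W²] = Var(W) + E[W]² = 0.33333333 + 16 = 16.333333
E[Z] = 2 + 16.333333 = 18.333333

18.333333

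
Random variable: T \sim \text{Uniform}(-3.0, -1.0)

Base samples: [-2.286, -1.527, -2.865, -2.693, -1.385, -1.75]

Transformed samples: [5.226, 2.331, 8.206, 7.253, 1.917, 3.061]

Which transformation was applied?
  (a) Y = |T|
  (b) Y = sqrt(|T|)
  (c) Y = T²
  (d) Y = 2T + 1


Checking option (c) Y = T²:
  T = -2.286 -> Y = 5.226 ✓
  T = -1.527 -> Y = 2.331 ✓
  T = -2.865 -> Y = 8.206 ✓
All samples match this transformation.

(c) T²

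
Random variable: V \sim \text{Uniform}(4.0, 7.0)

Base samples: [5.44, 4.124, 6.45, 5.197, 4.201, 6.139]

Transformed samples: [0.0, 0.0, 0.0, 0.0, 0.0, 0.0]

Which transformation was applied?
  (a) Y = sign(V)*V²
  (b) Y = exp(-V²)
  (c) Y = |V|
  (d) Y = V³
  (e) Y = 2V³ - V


Checking option (b) Y = exp(-V²):
  V = 5.44 -> Y = 0.0 ✓
  V = 4.124 -> Y = 0.0 ✓
  V = 6.45 -> Y = 0.0 ✓
All samples match this transformation.

(b) exp(-V²)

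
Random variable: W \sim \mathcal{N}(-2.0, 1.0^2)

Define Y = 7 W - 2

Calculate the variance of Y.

For Y = aW + b: Var(Y) = a² * Var(W)
Var(W) = 1.0^2 = 1
Var(Y) = 7² * 1 = 49 * 1 = 49

49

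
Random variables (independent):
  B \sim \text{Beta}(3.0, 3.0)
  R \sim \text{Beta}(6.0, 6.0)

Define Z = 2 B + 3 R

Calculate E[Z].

E[Z] = 2*E[B] + 3*E[R]
E[B] = 0.5
E[R] = 0.5
E[Z] = 2*0.5 + 3*0.5 = 2.5

2.5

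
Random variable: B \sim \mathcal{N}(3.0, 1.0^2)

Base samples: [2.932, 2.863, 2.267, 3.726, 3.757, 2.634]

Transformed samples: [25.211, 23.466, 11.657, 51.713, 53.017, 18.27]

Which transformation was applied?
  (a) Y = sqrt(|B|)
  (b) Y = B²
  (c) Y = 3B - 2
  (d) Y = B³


Checking option (d) Y = B³:
  B = 2.932 -> Y = 25.211 ✓
  B = 2.863 -> Y = 23.466 ✓
  B = 2.267 -> Y = 11.657 ✓
All samples match this transformation.

(d) B³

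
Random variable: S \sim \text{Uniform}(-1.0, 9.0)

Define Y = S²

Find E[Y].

Using E[X²] = Var(X) + (E[X])²:
E[S] = 4
Var(S) = (9 + 1)^2/12 = 8.3333333
E[S²] = 8.3333333 + 4² = 8.3333333 + 16 = 24.333333

24.333333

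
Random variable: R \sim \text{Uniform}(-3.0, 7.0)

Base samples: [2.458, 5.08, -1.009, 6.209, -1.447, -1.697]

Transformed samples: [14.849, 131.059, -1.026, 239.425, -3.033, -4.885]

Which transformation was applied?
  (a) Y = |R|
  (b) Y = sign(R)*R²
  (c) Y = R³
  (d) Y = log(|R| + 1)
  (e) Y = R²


Checking option (c) Y = R³:
  R = 2.458 -> Y = 14.849 ✓
  R = 5.08 -> Y = 131.059 ✓
  R = -1.009 -> Y = -1.026 ✓
All samples match this transformation.

(c) R³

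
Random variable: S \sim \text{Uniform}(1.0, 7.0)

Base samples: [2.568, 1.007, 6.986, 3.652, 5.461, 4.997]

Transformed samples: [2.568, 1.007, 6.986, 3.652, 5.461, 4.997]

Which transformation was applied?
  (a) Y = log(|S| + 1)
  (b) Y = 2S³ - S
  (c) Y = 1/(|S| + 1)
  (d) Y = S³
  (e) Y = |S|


Checking option (e) Y = |S|:
  S = 2.568 -> Y = 2.568 ✓
  S = 1.007 -> Y = 1.007 ✓
  S = 6.986 -> Y = 6.986 ✓
All samples match this transformation.

(e) |S|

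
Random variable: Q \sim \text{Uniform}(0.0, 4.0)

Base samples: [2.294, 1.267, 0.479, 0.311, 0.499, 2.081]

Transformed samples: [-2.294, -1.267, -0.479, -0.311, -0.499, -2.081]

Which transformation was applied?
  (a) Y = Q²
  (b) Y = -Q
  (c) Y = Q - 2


Checking option (b) Y = -Q:
  Q = 2.294 -> Y = -2.294 ✓
  Q = 1.267 -> Y = -1.267 ✓
  Q = 0.479 -> Y = -0.479 ✓
All samples match this transformation.

(b) -Q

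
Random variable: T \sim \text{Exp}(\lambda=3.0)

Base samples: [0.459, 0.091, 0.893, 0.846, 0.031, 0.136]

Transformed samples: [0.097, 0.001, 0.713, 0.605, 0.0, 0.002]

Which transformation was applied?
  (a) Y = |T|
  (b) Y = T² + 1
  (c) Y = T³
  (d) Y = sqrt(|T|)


Checking option (c) Y = T³:
  T = 0.459 -> Y = 0.097 ✓
  T = 0.091 -> Y = 0.001 ✓
  T = 0.893 -> Y = 0.713 ✓
All samples match this transformation.

(c) T³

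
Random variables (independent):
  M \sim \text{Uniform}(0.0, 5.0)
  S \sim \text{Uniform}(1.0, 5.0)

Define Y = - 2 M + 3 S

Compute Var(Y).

For independent RVs: Var(aX + bY) = a²Var(X) + b²Var(Y)
Var(M) = 2.0833333
Var(S) = 1.3333333
Var(Y) = (-2)²*2.0833333 + 3²*1.3333333
= 4*2.0833333 + 9*1.3333333 = 20.333333

20.333333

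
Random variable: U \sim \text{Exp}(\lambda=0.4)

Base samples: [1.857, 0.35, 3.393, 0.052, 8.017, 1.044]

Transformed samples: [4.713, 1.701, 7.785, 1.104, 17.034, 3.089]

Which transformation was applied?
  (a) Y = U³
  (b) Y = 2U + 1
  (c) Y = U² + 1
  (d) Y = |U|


Checking option (b) Y = 2U + 1:
  U = 1.857 -> Y = 4.713 ✓
  U = 0.35 -> Y = 1.701 ✓
  U = 3.393 -> Y = 7.785 ✓
All samples match this transformation.

(b) 2U + 1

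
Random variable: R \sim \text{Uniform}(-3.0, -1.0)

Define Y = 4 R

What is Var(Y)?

For Y = aR + b: Var(Y) = a² * Var(R)
Var(R) = (-1 + 3)^2/12 = 0.33333333
Var(Y) = 4² * 0.33333333 = 16 * 0.33333333 = 5.3333333

5.3333333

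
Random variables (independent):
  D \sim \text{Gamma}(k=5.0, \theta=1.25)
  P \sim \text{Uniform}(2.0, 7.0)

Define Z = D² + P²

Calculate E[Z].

E[Z] = E[D²] + E[P²]
E[D²] = Var(D) + E[D]² = 7.8125 + 39.0625 = 46.875
E[P²] = Var(P) + E[P]² = 2.0833333 + 20.25 = 22.333333
E[Z] = 46.875 + 22.333333 = 69.208333

69.208333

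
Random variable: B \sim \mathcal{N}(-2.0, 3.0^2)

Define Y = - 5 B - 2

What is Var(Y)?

For Y = aB + b: Var(Y) = a² * Var(B)
Var(B) = 3.0^2 = 9
Var(Y) = (-5)² * 9 = 25 * 9 = 225

225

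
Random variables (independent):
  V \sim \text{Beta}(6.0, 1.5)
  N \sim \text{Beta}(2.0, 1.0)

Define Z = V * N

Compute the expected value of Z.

For independent RVs: E[XY] = E[X]*E[Y]
E[V] = 0.8
E[N] = 0.66666667
E[Z] = 0.8 * 0.66666667 = 0.53333333

0.53333333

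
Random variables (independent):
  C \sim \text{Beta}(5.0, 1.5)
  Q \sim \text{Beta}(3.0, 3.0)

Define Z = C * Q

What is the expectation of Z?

For independent RVs: E[XY] = E[X]*E[Y]
E[C] = 0.76923077
E[Q] = 0.5
E[Z] = 0.76923077 * 0.5 = 0.38461538

0.38461538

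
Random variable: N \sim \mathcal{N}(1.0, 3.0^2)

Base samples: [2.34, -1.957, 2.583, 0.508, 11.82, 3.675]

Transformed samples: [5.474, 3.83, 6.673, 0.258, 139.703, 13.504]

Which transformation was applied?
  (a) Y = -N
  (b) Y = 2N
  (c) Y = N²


Checking option (c) Y = N²:
  N = 2.34 -> Y = 5.474 ✓
  N = -1.957 -> Y = 3.83 ✓
  N = 2.583 -> Y = 6.673 ✓
All samples match this transformation.

(c) N²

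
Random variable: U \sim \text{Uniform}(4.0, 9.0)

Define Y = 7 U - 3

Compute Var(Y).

For Y = aU + b: Var(Y) = a² * Var(U)
Var(U) = (9 - 4)^2/12 = 2.0833333
Var(Y) = 7² * 2.0833333 = 49 * 2.0833333 = 102.08333

102.08333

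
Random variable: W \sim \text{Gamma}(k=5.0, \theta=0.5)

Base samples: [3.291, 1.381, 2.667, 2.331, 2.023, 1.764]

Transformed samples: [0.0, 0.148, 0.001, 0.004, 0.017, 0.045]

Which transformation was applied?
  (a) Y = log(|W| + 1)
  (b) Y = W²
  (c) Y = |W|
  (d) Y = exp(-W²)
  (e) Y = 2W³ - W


Checking option (d) Y = exp(-W²):
  W = 3.291 -> Y = 0.0 ✓
  W = 1.381 -> Y = 0.148 ✓
  W = 2.667 -> Y = 0.001 ✓
All samples match this transformation.

(d) exp(-W²)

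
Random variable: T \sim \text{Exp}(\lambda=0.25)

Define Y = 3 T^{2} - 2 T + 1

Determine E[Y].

E[Y] = 3*E[T²] - 2*E[T] + 1
E[T] = 4
E[T²] = Var(T) + (E[T])² = 16 + 16 = 32
E[Y] = 3*32 - 2*4 + 1 = 89

89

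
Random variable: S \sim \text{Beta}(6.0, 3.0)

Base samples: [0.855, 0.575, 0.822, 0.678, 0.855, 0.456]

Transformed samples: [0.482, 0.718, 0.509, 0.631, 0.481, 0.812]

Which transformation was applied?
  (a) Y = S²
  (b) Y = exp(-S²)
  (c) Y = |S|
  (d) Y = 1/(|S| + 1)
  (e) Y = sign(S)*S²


Checking option (b) Y = exp(-S²):
  S = 0.855 -> Y = 0.482 ✓
  S = 0.575 -> Y = 0.718 ✓
  S = 0.822 -> Y = 0.509 ✓
All samples match this transformation.

(b) exp(-S²)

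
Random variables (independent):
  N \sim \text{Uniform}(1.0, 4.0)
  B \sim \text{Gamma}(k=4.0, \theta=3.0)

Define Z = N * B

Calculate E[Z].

For independent RVs: E[XY] = E[X]*E[Y]
E[N] = 2.5
E[B] = 12
E[Z] = 2.5 * 12 = 30

30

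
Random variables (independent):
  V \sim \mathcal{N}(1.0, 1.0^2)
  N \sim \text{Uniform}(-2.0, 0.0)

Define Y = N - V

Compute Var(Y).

For independent RVs: Var(aX + bY) = a²Var(X) + b²Var(Y)
Var(V) = 1
Var(N) = 0.33333333
Var(Y) = (-1)²*1 + 1²*0.33333333
= 1*1 + 1*0.33333333 = 1.3333333

1.3333333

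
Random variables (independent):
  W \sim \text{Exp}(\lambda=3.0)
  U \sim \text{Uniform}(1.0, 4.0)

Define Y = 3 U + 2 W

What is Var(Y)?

For independent RVs: Var(aX + bY) = a²Var(X) + b²Var(Y)
Var(W) = 0.11111111
Var(U) = 0.75
Var(Y) = 2²*0.11111111 + 3²*0.75
= 4*0.11111111 + 9*0.75 = 7.1944444

7.1944444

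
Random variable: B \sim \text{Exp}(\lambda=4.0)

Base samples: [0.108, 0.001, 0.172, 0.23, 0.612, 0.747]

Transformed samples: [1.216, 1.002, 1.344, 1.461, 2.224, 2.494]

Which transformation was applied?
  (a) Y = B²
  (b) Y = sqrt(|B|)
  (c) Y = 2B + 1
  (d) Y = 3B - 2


Checking option (c) Y = 2B + 1:
  B = 0.108 -> Y = 1.216 ✓
  B = 0.001 -> Y = 1.002 ✓
  B = 0.172 -> Y = 1.344 ✓
All samples match this transformation.

(c) 2B + 1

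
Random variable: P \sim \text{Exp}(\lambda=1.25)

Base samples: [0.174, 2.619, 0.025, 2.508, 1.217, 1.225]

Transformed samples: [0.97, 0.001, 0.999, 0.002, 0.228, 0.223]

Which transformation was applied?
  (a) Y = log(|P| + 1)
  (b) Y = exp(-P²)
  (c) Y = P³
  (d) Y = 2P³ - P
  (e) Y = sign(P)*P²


Checking option (b) Y = exp(-P²):
  P = 0.174 -> Y = 0.97 ✓
  P = 2.619 -> Y = 0.001 ✓
  P = 0.025 -> Y = 0.999 ✓
All samples match this transformation.

(b) exp(-P²)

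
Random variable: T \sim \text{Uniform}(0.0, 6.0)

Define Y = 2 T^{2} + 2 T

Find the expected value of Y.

E[Y] = 2*E[T²] + 2*E[T]
E[T] = 3
E[T²] = Var(T) + (E[T])² = 3 + 9 = 12
E[Y] = 2*12 + 2*3 = 30

30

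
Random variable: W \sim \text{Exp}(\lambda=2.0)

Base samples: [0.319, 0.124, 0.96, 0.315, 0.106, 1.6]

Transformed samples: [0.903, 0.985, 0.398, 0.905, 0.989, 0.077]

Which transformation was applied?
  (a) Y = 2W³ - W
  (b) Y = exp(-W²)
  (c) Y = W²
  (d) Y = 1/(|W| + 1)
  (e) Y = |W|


Checking option (b) Y = exp(-W²):
  W = 0.319 -> Y = 0.903 ✓
  W = 0.124 -> Y = 0.985 ✓
  W = 0.96 -> Y = 0.398 ✓
All samples match this transformation.

(b) exp(-W²)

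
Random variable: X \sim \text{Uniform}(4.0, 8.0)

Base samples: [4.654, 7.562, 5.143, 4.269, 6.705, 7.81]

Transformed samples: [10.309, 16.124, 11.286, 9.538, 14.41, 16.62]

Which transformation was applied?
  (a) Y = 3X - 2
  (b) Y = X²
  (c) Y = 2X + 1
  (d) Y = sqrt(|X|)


Checking option (c) Y = 2X + 1:
  X = 4.654 -> Y = 10.309 ✓
  X = 7.562 -> Y = 16.124 ✓
  X = 5.143 -> Y = 11.286 ✓
All samples match this transformation.

(c) 2X + 1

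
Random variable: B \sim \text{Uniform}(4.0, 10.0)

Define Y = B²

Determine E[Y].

E[B²] = Var(B) + (E[B])² = 3 + 49 = 52

52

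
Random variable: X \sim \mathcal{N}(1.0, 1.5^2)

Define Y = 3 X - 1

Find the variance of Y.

For Y = aX + b: Var(Y) = a² * Var(X)
Var(X) = 1.5^2 = 2.25
Var(Y) = 3² * 2.25 = 9 * 2.25 = 20.25

20.25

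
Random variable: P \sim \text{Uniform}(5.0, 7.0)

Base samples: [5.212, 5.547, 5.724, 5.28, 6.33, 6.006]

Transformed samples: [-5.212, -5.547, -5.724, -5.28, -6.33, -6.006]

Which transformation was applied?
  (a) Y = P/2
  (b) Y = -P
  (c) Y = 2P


Checking option (b) Y = -P:
  P = 5.212 -> Y = -5.212 ✓
  P = 5.547 -> Y = -5.547 ✓
  P = 5.724 -> Y = -5.724 ✓
All samples match this transformation.

(b) -P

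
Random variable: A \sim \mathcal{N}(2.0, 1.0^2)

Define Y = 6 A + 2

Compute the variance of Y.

For Y = aA + b: Var(Y) = a² * Var(A)
Var(A) = 1.0^2 = 1
Var(Y) = 6² * 1 = 36 * 1 = 36

36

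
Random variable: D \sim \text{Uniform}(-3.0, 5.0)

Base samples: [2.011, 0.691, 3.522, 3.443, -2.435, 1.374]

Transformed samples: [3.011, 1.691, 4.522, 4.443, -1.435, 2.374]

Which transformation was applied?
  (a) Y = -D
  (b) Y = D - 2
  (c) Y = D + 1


Checking option (c) Y = D + 1:
  D = 2.011 -> Y = 3.011 ✓
  D = 0.691 -> Y = 1.691 ✓
  D = 3.522 -> Y = 4.522 ✓
All samples match this transformation.

(c) D + 1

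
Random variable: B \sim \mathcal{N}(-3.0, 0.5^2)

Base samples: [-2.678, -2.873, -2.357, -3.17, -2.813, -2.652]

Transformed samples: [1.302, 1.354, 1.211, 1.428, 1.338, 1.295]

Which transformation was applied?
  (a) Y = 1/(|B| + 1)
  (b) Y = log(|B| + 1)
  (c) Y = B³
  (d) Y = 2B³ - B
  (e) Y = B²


Checking option (b) Y = log(|B| + 1):
  B = -2.678 -> Y = 1.302 ✓
  B = -2.873 -> Y = 1.354 ✓
  B = -2.357 -> Y = 1.211 ✓
All samples match this transformation.

(b) log(|B| + 1)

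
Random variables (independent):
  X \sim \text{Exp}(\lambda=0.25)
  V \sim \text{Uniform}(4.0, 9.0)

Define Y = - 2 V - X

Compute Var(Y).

For independent RVs: Var(aX + bY) = a²Var(X) + b²Var(Y)
Var(X) = 16
Var(V) = 2.0833333
Var(Y) = (-1)²*16 + (-2)²*2.0833333
= 1*16 + 4*2.0833333 = 24.333333

24.333333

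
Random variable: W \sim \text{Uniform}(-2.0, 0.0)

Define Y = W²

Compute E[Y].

Using E[X²] = Var(X) + (E[X])²:
E[W] = -1
Var(W) = (0 + 2)^2/12 = 0.33333333
E[W²] = 0.33333333 + (-1)² = 0.33333333 + 1 = 1.3333333

1.3333333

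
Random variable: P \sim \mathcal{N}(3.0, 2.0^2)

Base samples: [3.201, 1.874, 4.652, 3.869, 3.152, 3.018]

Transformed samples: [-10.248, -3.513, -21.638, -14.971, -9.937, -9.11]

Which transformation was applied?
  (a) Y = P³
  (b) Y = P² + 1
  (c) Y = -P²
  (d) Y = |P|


Checking option (c) Y = -P²:
  P = 3.201 -> Y = -10.248 ✓
  P = 1.874 -> Y = -3.513 ✓
  P = 4.652 -> Y = -21.638 ✓
All samples match this transformation.

(c) -P²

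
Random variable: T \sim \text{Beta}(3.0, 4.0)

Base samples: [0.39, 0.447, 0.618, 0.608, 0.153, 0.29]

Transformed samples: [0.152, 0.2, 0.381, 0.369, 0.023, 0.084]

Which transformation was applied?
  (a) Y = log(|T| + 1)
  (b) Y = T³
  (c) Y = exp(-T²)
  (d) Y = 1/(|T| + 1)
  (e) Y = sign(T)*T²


Checking option (e) Y = sign(T)*T²:
  T = 0.39 -> Y = 0.152 ✓
  T = 0.447 -> Y = 0.2 ✓
  T = 0.618 -> Y = 0.381 ✓
All samples match this transformation.

(e) sign(T)*T²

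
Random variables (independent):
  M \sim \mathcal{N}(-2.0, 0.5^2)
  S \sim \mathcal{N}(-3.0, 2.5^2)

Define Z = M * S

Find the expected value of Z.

For independent RVs: E[XY] = E[X]*E[Y]
E[M] = -2
E[S] = -3
E[Z] = -2 * (-3) = 6

6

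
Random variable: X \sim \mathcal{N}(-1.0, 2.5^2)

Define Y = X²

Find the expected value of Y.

E[X²] = Var(X) + (E[X])² = 6.25 + 1 = 7.25

7.25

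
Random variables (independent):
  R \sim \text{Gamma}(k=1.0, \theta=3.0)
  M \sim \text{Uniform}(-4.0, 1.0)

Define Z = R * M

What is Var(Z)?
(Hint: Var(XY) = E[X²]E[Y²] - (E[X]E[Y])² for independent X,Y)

Var(XY) = E[X²]E[Y²] - (E[X]E[Y])²
E[R] = 3, Var(R) = 9
E[M] = -1.5, Var(M) = 2.0833333
E[R²] = 9 + 3² = 18
E[M²] = 2.0833333 + (-1.5)² = 4.3333333
Var(Z) = 18*4.3333333 - (3*(-1.5))²
= 78 - 20.25 = 57.75

57.75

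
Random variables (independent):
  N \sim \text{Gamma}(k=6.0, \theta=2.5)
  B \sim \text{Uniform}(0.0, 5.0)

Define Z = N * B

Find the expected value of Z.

For independent RVs: E[XY] = E[X]*E[Y]
E[N] = 15
E[B] = 2.5
E[Z] = 15 * 2.5 = 37.5

37.5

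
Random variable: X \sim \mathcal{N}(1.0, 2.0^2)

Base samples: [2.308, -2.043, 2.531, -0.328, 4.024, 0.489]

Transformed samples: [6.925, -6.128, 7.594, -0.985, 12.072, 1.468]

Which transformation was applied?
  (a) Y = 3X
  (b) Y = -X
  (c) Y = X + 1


Checking option (a) Y = 3X:
  X = 2.308 -> Y = 6.925 ✓
  X = -2.043 -> Y = -6.128 ✓
  X = 2.531 -> Y = 7.594 ✓
All samples match this transformation.

(a) 3X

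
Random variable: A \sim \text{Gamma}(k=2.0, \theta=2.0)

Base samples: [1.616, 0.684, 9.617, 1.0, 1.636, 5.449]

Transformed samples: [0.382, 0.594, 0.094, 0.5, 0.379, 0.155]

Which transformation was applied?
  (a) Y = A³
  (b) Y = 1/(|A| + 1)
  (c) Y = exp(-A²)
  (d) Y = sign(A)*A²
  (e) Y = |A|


Checking option (b) Y = 1/(|A| + 1):
  A = 1.616 -> Y = 0.382 ✓
  A = 0.684 -> Y = 0.594 ✓
  A = 9.617 -> Y = 0.094 ✓
All samples match this transformation.

(b) 1/(|A| + 1)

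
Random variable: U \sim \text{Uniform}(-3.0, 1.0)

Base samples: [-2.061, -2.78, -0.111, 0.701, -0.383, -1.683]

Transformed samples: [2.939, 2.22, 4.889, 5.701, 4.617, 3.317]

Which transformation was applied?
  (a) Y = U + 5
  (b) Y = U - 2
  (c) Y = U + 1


Checking option (a) Y = U + 5:
  U = -2.061 -> Y = 2.939 ✓
  U = -2.78 -> Y = 2.22 ✓
  U = -0.111 -> Y = 4.889 ✓
All samples match this transformation.

(a) U + 5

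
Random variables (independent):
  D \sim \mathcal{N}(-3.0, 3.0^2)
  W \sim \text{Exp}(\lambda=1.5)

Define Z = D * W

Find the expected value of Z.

For independent RVs: E[XY] = E[X]*E[Y]
E[D] = -3
E[W] = 0.66666667
E[Z] = -3 * 0.66666667 = -2

-2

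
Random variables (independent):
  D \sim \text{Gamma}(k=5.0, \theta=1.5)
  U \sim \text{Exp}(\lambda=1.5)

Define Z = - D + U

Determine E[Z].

E[Z] = -1*E[D] + 1*E[U]
E[D] = 7.5
E[U] = 0.66666667
E[Z] = -1*7.5 + 1*0.66666667 = -6.8333333

-6.8333333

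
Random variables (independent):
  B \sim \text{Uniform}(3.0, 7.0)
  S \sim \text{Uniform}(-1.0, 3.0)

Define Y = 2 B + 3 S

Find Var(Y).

For independent RVs: Var(aX + bY) = a²Var(X) + b²Var(Y)
Var(B) = 1.3333333
Var(S) = 1.3333333
Var(Y) = 2²*1.3333333 + 3²*1.3333333
= 4*1.3333333 + 9*1.3333333 = 17.333333

17.333333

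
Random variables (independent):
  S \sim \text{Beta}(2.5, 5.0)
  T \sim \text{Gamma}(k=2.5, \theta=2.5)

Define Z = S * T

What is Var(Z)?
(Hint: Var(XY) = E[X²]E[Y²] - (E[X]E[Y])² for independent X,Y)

Var(XY) = E[X²]E[Y²] - (E[X]E[Y])²
E[S] = 0.33333333, Var(S) = 0.026143791
E[T] = 6.25, Var(T) = 15.625
E[S²] = 0.026143791 + 0.33333333² = 0.1372549
E[T²] = 15.625 + 6.25² = 54.6875
Var(Z) = 0.1372549*54.6875 - (0.33333333*6.25)²
= 7.5061275 - 4.3402778 = 3.1658497

3.1658497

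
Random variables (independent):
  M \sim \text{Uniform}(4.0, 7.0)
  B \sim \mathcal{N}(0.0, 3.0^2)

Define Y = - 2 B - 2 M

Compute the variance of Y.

For independent RVs: Var(aX + bY) = a²Var(X) + b²Var(Y)
Var(M) = 0.75
Var(B) = 9
Var(Y) = (-2)²*0.75 + (-2)²*9
= 4*0.75 + 4*9 = 39

39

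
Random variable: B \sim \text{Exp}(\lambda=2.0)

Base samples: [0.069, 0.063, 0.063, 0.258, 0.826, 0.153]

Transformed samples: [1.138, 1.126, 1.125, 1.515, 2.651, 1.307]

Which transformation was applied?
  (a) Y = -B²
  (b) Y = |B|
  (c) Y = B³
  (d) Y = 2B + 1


Checking option (d) Y = 2B + 1:
  B = 0.069 -> Y = 1.138 ✓
  B = 0.063 -> Y = 1.126 ✓
  B = 0.063 -> Y = 1.125 ✓
All samples match this transformation.

(d) 2B + 1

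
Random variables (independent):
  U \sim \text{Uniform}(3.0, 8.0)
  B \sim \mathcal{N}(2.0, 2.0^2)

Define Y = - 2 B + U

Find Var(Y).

For independent RVs: Var(aX + bY) = a²Var(X) + b²Var(Y)
Var(U) = 2.0833333
Var(B) = 4
Var(Y) = 1²*2.0833333 + (-2)²*4
= 1*2.0833333 + 4*4 = 18.083333

18.083333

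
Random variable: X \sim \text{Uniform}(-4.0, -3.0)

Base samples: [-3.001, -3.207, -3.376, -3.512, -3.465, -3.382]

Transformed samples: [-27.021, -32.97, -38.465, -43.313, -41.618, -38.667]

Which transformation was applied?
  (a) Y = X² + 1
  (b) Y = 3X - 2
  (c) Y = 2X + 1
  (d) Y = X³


Checking option (d) Y = X³:
  X = -3.001 -> Y = -27.021 ✓
  X = -3.207 -> Y = -32.97 ✓
  X = -3.376 -> Y = -38.465 ✓
All samples match this transformation.

(d) X³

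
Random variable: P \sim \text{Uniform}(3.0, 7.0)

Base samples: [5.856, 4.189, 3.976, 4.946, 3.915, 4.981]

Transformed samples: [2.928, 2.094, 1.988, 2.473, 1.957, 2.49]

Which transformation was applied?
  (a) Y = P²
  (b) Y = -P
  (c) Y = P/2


Checking option (c) Y = P/2:
  P = 5.856 -> Y = 2.928 ✓
  P = 4.189 -> Y = 2.094 ✓
  P = 3.976 -> Y = 1.988 ✓
All samples match this transformation.

(c) P/2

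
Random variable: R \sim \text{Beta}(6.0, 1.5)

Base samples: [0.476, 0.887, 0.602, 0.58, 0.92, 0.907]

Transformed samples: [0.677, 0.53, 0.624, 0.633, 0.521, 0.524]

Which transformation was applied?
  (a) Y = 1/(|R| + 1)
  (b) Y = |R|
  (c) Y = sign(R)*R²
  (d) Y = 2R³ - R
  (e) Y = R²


Checking option (a) Y = 1/(|R| + 1):
  R = 0.476 -> Y = 0.677 ✓
  R = 0.887 -> Y = 0.53 ✓
  R = 0.602 -> Y = 0.624 ✓
All samples match this transformation.

(a) 1/(|R| + 1)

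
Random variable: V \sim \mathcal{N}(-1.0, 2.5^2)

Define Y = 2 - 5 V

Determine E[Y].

For Y = -5V + 2:
E[Y] = -5 * E[V] + 2
E[V] = -1.0 = -1
E[Y] = -5 * (-1) + 2 = 7

7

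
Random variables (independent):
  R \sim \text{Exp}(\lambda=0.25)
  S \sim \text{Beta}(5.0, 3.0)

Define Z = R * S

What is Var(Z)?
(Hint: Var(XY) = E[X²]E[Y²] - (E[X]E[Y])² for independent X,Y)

Var(XY) = E[X²]E[Y²] - (E[X]E[Y])²
E[R] = 4, Var(R) = 16
E[S] = 0.625, Var(S) = 0.026041667
E[R²] = 16 + 4² = 32
E[S²] = 0.026041667 + 0.625² = 0.41666667
Var(Z) = 32*0.41666667 - (4*0.625)²
= 13.333333 - 6.25 = 7.0833333

7.0833333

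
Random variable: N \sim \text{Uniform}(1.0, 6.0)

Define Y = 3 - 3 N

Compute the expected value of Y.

For Y = -3N + 3:
E[Y] = -3 * E[N] + 3
E[N] = (1 + 6)/2 = 3.5
E[Y] = -3 * 3.5 + 3 = -7.5

-7.5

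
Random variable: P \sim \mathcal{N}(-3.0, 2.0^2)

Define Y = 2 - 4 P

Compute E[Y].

For Y = -4P + 2:
E[Y] = -4 * E[P] + 2
E[P] = -3.0 = -3
E[Y] = -4 * (-3) + 2 = 14

14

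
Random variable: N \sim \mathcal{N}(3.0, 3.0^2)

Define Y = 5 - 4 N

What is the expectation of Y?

For Y = -4N + 5:
E[Y] = -4 * E[N] + 5
E[N] = 3.0 = 3
E[Y] = -4 * 3 + 5 = -7

-7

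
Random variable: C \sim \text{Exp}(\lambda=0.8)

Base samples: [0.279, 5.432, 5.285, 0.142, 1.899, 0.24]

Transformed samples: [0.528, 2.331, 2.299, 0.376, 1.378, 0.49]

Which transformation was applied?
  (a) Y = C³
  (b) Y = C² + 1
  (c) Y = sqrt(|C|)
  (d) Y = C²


Checking option (c) Y = sqrt(|C|):
  C = 0.279 -> Y = 0.528 ✓
  C = 5.432 -> Y = 2.331 ✓
  C = 5.285 -> Y = 2.299 ✓
All samples match this transformation.

(c) sqrt(|C|)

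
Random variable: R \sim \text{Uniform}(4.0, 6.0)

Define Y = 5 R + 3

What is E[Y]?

For Y = 5R + 3:
E[Y] = 5 * E[R] + 3
E[R] = (4 + 6)/2 = 5
E[Y] = 5 * 5 + 3 = 28

28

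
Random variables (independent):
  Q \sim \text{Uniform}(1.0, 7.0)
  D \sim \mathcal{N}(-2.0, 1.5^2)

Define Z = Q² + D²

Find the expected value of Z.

E[Z] = E[Q²] + E[D²]
E[Q²] = Var(Q) + E[Q]² = 3 + 16 = 19
E[D²] = Var(D) + E[D]² = 2.25 + 4 = 6.25
E[Z] = 19 + 6.25 = 25.25

25.25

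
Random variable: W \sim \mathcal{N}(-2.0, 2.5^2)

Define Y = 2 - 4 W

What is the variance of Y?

For Y = aW + b: Var(Y) = a² * Var(W)
Var(W) = 2.5^2 = 6.25
Var(Y) = (-4)² * 6.25 = 16 * 6.25 = 100

100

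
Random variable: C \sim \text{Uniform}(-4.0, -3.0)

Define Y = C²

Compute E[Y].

E[C²] = Var(C) + (E[C])² = 0.083333333 + 12.25 = 12.333333

12.333333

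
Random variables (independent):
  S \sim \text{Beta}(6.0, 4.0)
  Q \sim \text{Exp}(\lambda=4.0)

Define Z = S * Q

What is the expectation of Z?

For independent RVs: E[XY] = E[X]*E[Y]
E[S] = 0.6
E[Q] = 0.25
E[Z] = 0.6 * 0.25 = 0.15

0.15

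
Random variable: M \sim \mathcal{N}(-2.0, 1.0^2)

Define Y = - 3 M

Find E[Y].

For Y = -3M:
E[Y] = -3 * E[M]
E[M] = -2.0 = -2
E[Y] = -3 * (-2) = 6

6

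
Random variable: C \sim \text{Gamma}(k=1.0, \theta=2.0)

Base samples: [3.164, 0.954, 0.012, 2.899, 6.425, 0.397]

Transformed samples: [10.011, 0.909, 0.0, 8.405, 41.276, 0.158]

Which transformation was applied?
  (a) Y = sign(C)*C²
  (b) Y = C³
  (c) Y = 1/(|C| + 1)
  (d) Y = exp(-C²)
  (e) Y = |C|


Checking option (a) Y = sign(C)*C²:
  C = 3.164 -> Y = 10.011 ✓
  C = 0.954 -> Y = 0.909 ✓
  C = 0.012 -> Y = 0.0 ✓
All samples match this transformation.

(a) sign(C)*C²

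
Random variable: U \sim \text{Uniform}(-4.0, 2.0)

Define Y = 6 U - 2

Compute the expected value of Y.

For Y = 6U - 2:
E[Y] = 6 * E[U] - 2
E[U] = (-4 + 2)/2 = -1
E[Y] = 6 * (-1) - 2 = -8

-8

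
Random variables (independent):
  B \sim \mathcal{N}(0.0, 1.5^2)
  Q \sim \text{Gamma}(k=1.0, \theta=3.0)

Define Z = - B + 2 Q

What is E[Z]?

E[Z] = -1*E[B] + 2*E[Q]
E[B] = 0
E[Q] = 3
E[Z] = -1*0 + 2*3 = 6

6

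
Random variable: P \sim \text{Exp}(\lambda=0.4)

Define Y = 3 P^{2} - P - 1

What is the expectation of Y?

E[Y] = 3*E[P²] - 1*E[P] - 1
E[P] = 2.5
E[P²] = Var(P) + (E[P])² = 6.25 + 6.25 = 12.5
E[Y] = 3*12.5 - 1*2.5 - 1 = 34

34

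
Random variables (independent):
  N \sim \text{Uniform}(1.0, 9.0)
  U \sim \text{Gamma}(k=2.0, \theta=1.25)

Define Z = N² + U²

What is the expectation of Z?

E[Z] = E[N²] + E[U²]
E[N²] = Var(N) + E[N]² = 5.3333333 + 25 = 30.333333
E[U²] = Var(U) + E[U]² = 3.125 + 6.25 = 9.375
E[Z] = 30.333333 + 9.375 = 39.708333

39.708333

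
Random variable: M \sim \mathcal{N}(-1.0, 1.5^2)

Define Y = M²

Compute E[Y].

Using E[X²] = Var(X) + (E[X])²:
E[M] = -1
Var(M) = 1.5^2 = 2.25
E[M²] = 2.25 + (-1)² = 2.25 + 1 = 3.25

3.25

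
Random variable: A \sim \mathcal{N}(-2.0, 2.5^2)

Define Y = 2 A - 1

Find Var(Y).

For Y = aA + b: Var(Y) = a² * Var(A)
Var(A) = 2.5^2 = 6.25
Var(Y) = 2² * 6.25 = 4 * 6.25 = 25

25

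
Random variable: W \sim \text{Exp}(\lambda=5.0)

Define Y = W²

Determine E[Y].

E[W²] = Var(W) + (E[W])² = 0.04 + 0.04 = 0.08

0.08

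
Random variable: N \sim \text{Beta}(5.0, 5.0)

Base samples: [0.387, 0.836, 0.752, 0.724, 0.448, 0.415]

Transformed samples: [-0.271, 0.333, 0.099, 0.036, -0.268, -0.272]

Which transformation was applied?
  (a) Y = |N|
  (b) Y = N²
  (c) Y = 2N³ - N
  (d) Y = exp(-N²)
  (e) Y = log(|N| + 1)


Checking option (c) Y = 2N³ - N:
  N = 0.387 -> Y = -0.271 ✓
  N = 0.836 -> Y = 0.333 ✓
  N = 0.752 -> Y = 0.099 ✓
All samples match this transformation.

(c) 2N³ - N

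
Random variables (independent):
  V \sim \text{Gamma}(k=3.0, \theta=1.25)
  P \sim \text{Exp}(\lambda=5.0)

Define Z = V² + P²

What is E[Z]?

E[Z] = E[V²] + E[P²]
E[V²] = Var(V) + E[V]² = 4.6875 + 14.0625 = 18.75
E[P²] = Var(P) + E[P]² = 0.04 + 0.04 = 0.08
E[Z] = 18.75 + 0.08 = 18.83

18.83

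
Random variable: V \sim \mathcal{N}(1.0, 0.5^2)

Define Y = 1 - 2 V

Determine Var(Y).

For Y = aV + b: Var(Y) = a² * Var(V)
Var(V) = 0.5^2 = 0.25
Var(Y) = (-2)² * 0.25 = 4 * 0.25 = 1

1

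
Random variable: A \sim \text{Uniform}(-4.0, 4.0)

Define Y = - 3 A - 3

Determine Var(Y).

For Y = aA + b: Var(Y) = a² * Var(A)
Var(A) = (4 + 4)^2/12 = 5.3333333
Var(Y) = (-3)² * 5.3333333 = 9 * 5.3333333 = 48

48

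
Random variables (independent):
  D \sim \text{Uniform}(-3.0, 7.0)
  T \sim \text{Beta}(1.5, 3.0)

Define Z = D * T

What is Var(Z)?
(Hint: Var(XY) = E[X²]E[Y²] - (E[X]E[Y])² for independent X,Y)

Var(XY) = E[X²]E[Y²] - (E[X]E[Y])²
E[D] = 2, Var(D) = 8.3333333
E[T] = 0.33333333, Var(T) = 0.04040404
E[D²] = 8.3333333 + 2² = 12.333333
E[T²] = 0.04040404 + 0.33333333² = 0.15151515
Var(Z) = 12.333333*0.15151515 - (2*0.33333333)²
= 1.8686869 - 0.44444444 = 1.4242424

1.4242424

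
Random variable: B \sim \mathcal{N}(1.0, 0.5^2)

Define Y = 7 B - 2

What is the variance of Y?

For Y = aB + b: Var(Y) = a² * Var(B)
Var(B) = 0.5^2 = 0.25
Var(Y) = 7² * 0.25 = 49 * 0.25 = 12.25

12.25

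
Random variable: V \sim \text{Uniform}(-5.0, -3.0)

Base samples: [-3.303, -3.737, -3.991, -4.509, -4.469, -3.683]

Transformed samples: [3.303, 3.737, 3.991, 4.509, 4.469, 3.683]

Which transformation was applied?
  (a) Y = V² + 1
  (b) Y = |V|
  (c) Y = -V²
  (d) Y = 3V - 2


Checking option (b) Y = |V|:
  V = -3.303 -> Y = 3.303 ✓
  V = -3.737 -> Y = 3.737 ✓
  V = -3.991 -> Y = 3.991 ✓
All samples match this transformation.

(b) |V|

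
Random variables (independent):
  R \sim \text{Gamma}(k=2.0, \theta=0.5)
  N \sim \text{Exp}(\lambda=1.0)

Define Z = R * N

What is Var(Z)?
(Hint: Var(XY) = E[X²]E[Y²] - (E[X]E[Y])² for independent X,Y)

Var(XY) = E[X²]E[Y²] - (E[X]E[Y])²
E[R] = 1, Var(R) = 0.5
E[N] = 1, Var(N) = 1
E[R²] = 0.5 + 1² = 1.5
E[N²] = 1 + 1² = 2
Var(Z) = 1.5*2 - (1*1)²
= 3 - 1 = 2

2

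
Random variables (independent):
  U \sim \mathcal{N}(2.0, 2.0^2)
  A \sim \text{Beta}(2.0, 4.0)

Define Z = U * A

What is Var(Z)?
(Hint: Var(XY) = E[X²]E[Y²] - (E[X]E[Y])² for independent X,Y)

Var(XY) = E[X²]E[Y²] - (E[X]E[Y])²
E[U] = 2, Var(U) = 4
E[A] = 0.33333333, Var(A) = 0.031746032
E[U²] = 4 + 2² = 8
E[A²] = 0.031746032 + 0.33333333² = 0.14285714
Var(Z) = 8*0.14285714 - (2*0.33333333)²
= 1.1428571 - 0.44444444 = 0.6984127

0.6984127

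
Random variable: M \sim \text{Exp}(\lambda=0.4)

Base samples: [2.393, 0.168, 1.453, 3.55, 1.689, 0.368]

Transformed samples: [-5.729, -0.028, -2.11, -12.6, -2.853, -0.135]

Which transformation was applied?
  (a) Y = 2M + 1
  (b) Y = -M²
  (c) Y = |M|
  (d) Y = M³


Checking option (b) Y = -M²:
  M = 2.393 -> Y = -5.729 ✓
  M = 0.168 -> Y = -0.028 ✓
  M = 1.453 -> Y = -2.11 ✓
All samples match this transformation.

(b) -M²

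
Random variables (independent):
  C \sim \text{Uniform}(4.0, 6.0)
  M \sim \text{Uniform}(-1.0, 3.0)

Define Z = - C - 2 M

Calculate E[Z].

E[Z] = -1*E[C] - 2*E[M]
E[C] = 5
E[M] = 1
E[Z] = -1*5 - 2*1 = -7

-7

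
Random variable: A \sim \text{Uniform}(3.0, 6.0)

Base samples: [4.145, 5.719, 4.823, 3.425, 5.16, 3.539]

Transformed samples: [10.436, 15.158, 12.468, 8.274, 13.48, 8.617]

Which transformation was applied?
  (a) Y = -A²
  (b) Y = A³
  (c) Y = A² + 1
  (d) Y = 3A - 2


Checking option (d) Y = 3A - 2:
  A = 4.145 -> Y = 10.436 ✓
  A = 5.719 -> Y = 15.158 ✓
  A = 4.823 -> Y = 12.468 ✓
All samples match this transformation.

(d) 3A - 2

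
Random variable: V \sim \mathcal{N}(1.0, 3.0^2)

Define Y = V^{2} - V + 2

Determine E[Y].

E[Y] = 1*E[V²] - 1*E[V] + 2
E[V] = 1
E[V²] = Var(V) + (E[V])² = 9 + 1 = 10
E[Y] = 1*10 - 1*1 + 2 = 11

11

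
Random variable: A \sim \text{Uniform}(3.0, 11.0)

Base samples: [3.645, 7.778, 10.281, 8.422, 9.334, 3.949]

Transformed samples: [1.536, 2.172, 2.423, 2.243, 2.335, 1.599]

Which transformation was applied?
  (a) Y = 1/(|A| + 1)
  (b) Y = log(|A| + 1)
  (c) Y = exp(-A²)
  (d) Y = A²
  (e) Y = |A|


Checking option (b) Y = log(|A| + 1):
  A = 3.645 -> Y = 1.536 ✓
  A = 7.778 -> Y = 2.172 ✓
  A = 10.281 -> Y = 2.423 ✓
All samples match this transformation.

(b) log(|A| + 1)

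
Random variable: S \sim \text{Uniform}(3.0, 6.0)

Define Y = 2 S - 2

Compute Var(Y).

For Y = aS + b: Var(Y) = a² * Var(S)
Var(S) = (6 - 3)^2/12 = 0.75
Var(Y) = 2² * 0.75 = 4 * 0.75 = 3

3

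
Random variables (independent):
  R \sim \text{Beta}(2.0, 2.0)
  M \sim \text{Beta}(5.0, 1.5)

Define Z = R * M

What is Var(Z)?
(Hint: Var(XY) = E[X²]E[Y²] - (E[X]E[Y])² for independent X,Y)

Var(XY) = E[X²]E[Y²] - (E[X]E[Y])²
E[R] = 0.5, Var(R) = 0.05
E[M] = 0.76923077, Var(M) = 0.023668639
E[R²] = 0.05 + 0.5² = 0.3
E[M²] = 0.023668639 + 0.76923077² = 0.61538462
Var(Z) = 0.3*0.61538462 - (0.5*0.76923077)²
= 0.18461538 - 0.14792899 = 0.036686391

0.036686391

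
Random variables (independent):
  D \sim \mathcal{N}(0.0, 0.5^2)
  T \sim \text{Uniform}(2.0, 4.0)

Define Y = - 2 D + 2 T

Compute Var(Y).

For independent RVs: Var(aX + bY) = a²Var(X) + b²Var(Y)
Var(D) = 0.25
Var(T) = 0.33333333
Var(Y) = (-2)²*0.25 + 2²*0.33333333
= 4*0.25 + 4*0.33333333 = 2.3333333

2.3333333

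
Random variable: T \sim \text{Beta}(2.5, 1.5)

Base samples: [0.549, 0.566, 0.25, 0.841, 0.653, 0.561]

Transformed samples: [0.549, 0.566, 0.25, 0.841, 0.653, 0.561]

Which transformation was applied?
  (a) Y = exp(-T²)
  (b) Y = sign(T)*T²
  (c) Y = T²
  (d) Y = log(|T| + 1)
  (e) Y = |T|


Checking option (e) Y = |T|:
  T = 0.549 -> Y = 0.549 ✓
  T = 0.566 -> Y = 0.566 ✓
  T = 0.25 -> Y = 0.25 ✓
All samples match this transformation.

(e) |T|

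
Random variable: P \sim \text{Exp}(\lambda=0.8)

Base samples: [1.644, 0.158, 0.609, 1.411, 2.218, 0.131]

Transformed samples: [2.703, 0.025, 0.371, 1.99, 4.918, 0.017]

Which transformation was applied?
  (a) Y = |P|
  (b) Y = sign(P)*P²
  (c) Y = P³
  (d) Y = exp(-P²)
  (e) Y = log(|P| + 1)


Checking option (b) Y = sign(P)*P²:
  P = 1.644 -> Y = 2.703 ✓
  P = 0.158 -> Y = 0.025 ✓
  P = 0.609 -> Y = 0.371 ✓
All samples match this transformation.

(b) sign(P)*P²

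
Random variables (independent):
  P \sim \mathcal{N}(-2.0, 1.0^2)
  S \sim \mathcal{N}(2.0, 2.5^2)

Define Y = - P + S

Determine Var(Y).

For independent RVs: Var(aX + bY) = a²Var(X) + b²Var(Y)
Var(P) = 1
Var(S) = 6.25
Var(Y) = (-1)²*1 + 1²*6.25
= 1*1 + 1*6.25 = 7.25

7.25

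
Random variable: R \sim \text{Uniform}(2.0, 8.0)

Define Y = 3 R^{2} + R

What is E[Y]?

E[Y] = 3*E[R²] + 1*E[R]
E[R] = 5
E[R²] = Var(R) + (E[R])² = 3 + 25 = 28
E[Y] = 3*28 + 1*5 = 89

89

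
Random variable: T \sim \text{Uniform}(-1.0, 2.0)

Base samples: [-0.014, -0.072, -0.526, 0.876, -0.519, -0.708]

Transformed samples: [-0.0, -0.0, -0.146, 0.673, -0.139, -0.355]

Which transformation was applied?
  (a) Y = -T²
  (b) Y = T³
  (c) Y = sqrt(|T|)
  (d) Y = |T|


Checking option (b) Y = T³:
  T = -0.014 -> Y = -0.0 ✓
  T = -0.072 -> Y = -0.0 ✓
  T = -0.526 -> Y = -0.146 ✓
All samples match this transformation.

(b) T³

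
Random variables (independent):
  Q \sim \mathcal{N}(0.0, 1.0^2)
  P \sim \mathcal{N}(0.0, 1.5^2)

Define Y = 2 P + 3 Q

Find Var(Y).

For independent RVs: Var(aX + bY) = a²Var(X) + b²Var(Y)
Var(Q) = 1
Var(P) = 2.25
Var(Y) = 3²*1 + 2²*2.25
= 9*1 + 4*2.25 = 18

18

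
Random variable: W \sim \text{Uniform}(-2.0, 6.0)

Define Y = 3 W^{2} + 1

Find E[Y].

E[Y] = 3*E[W²] + 1
E[W] = 2
E[W²] = Var(W) + (E[W])² = 5.3333333 + 4 = 9.3333333
E[Y] = 3*9.3333333 + 1 = 29

29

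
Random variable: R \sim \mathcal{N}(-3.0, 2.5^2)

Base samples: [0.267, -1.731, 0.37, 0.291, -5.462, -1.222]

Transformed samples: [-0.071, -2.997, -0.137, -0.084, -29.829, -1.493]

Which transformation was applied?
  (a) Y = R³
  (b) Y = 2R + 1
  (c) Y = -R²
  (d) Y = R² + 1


Checking option (c) Y = -R²:
  R = 0.267 -> Y = -0.071 ✓
  R = -1.731 -> Y = -2.997 ✓
  R = 0.37 -> Y = -0.137 ✓
All samples match this transformation.

(c) -R²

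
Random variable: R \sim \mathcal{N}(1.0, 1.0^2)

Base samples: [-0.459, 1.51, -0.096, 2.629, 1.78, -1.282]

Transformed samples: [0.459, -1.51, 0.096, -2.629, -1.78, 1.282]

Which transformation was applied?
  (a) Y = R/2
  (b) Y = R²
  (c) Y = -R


Checking option (c) Y = -R:
  R = -0.459 -> Y = 0.459 ✓
  R = 1.51 -> Y = -1.51 ✓
  R = -0.096 -> Y = 0.096 ✓
All samples match this transformation.

(c) -R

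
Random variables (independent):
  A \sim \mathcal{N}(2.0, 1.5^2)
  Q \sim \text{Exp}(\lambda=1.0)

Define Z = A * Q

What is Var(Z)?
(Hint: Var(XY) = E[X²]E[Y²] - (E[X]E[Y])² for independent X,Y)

Var(XY) = E[X²]E[Y²] - (E[X]E[Y])²
E[A] = 2, Var(A) = 2.25
E[Q] = 1, Var(Q) = 1
E[A²] = 2.25 + 2² = 6.25
E[Q²] = 1 + 1² = 2
Var(Z) = 6.25*2 - (2*1)²
= 12.5 - 4 = 8.5

8.5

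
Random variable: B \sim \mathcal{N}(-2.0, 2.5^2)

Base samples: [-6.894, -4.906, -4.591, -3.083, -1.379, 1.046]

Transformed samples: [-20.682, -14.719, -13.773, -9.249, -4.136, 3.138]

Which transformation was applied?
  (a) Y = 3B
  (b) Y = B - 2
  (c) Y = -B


Checking option (a) Y = 3B:
  B = -6.894 -> Y = -20.682 ✓
  B = -4.906 -> Y = -14.719 ✓
  B = -4.591 -> Y = -13.773 ✓
All samples match this transformation.

(a) 3B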